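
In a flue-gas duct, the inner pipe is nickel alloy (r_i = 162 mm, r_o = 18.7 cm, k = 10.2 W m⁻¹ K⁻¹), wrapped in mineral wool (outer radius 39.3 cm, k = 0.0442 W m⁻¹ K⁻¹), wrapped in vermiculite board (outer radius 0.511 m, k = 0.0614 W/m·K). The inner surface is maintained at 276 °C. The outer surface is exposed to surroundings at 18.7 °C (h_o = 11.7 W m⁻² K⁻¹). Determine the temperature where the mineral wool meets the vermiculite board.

Series thermal resistances, inner to outer:
  R'_nickel alloy = ln(0.187/0.162)/(2πk) = 0.1435/(2π·10.2) = 0.002239 m·K/W
  R'_mineral wool = ln(0.393/0.187)/(2πk) = 0.7427/(2π·0.0442) = 2.674 m·K/W
  R'_vermiculite board = ln(0.511/0.393)/(2πk) = 0.2626/(2π·0.0614) = 0.6806 m·K/W
  R'_conv,out = 1/(2πr h) = 1/(2π·0.511·11.7) = 0.02662 m·K/W
ΣR = 0.002239 + 2.674 + 0.6806 + 0.02662 = 3.383 m·K/W
Q' = ΔT/ΣR = (276 °C − 18.7 °C)/3.383 = 76.06 W/m
From the inner boundary to the mineral wool/vermiculite board interface, ΣR_partial = 2.676 m·K/W.
T_interface = T_in − Q'·ΣR_partial = 276 °C − (76.06)(2.676) = 72.5 °C

T = 72.5 °C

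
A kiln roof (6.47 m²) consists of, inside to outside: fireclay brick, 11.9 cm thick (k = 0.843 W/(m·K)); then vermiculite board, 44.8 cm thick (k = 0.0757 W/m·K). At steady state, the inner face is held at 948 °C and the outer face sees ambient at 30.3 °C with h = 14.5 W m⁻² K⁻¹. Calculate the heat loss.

Q = 969 W

Resistance network (inner→outer):
  R_fireclay brick = L/(kA) = 0.119/(0.843·6.47) = 0.02182 K/W
  R_vermiculite board = L/(kA) = 0.448/(0.0757·6.47) = 0.9147 K/W
  R_conv,out = 1/(hA) = 1/(14.5·6.47) = 0.01066 K/W
ΣR = 0.02182 + 0.9147 + 0.01066 = 0.9472 K/W
Q = ΔT/ΣR = (948 °C − 30.3 °C)/0.9472 = 969 W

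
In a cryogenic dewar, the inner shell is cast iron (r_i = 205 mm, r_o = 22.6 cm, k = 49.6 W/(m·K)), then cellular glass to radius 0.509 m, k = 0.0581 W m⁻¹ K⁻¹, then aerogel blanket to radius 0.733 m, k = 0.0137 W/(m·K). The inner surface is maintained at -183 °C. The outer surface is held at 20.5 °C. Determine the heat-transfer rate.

Q = 29.7 W

Treat each layer as a resistance in series:
  R_cast iron = (1/0.205 − 1/0.226)/(4πk) = 0.4533/(4π·49.6) = 7.272×10^-4 K/W
  R_cellular glass = (1/0.226 − 1/0.509)/(4πk) = 2.460/(4π·0.0581) = 3.370 K/W
  R_aerogel blanket = (1/0.509 − 1/0.733)/(4πk) = 0.6004/(4π·0.0137) = 3.487 K/W
ΣR = 7.272×10^-4 + 3.370 + 3.487 = 6.858 K/W
Q = ΔT/ΣR = (-183 °C − 20.5 °C)/6.858 = -29.7 W
(Negative Q ⇒ heat flows inward; heat gain = 29.7 W.)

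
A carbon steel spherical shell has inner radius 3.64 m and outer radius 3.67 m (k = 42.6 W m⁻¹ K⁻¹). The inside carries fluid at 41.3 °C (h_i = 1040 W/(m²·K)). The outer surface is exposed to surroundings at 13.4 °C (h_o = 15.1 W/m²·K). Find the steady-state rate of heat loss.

Resistance network (inner→outer):
  R_conv,in = 1/(4πr²h) = 1/(4π·3.64²·1040) = 5.775×10^-6 K/W
  R_carbon steel = (1/3.64 − 1/3.67)/(4πk) = 0.002246/(4π·42.6) = 4.195×10^-6 K/W
  R_conv,out = 1/(4πr²h) = 1/(4π·3.67²·15.1) = 3.913×10^-4 K/W
ΣR = 5.775×10^-6 + 4.195×10^-6 + 3.913×10^-4 = 4.013×10^-4 K/W
Q = ΔT/ΣR = (41.3 °C − 13.4 °C)/4.013×10^-4 = 69500 W

Q = 69500 W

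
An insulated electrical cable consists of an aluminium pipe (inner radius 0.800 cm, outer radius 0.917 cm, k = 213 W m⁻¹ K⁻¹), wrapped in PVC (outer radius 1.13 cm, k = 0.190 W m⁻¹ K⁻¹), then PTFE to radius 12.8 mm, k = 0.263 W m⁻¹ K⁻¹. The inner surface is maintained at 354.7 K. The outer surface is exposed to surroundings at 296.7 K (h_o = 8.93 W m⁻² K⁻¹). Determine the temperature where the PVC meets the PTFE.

T = 348.5 K

Resistance network (inner→outer):
  R'_aluminium = ln(0.00917/0.00800)/(2πk) = 0.1365/(2π·213) = 1.020×10^-4 m·K/W
  R'_PVC = ln(0.0113/0.00917)/(2πk) = 0.2089/(2π·0.190) = 0.1750 m·K/W
  R'_PTFE = ln(0.0128/0.0113)/(2πk) = 0.1246/(2π·0.263) = 0.07543 m·K/W
  R'_conv,out = 1/(2πr h) = 1/(2π·0.0128·8.93) = 1.392 m·K/W
ΣR = 1.020×10^-4 + 0.1750 + 0.07543 + 1.392 = 1.643 m·K/W
Q' = ΔT/ΣR = (354.7 K − 296.7 K)/1.643 = 35.30 W/m
From the inner boundary to the PVC/PTFE interface, ΣR_partial = 0.1751 m·K/W.
T_interface = T_in − Q'·ΣR_partial = 354.7 K − (35.30)(0.1751) = 348.5 K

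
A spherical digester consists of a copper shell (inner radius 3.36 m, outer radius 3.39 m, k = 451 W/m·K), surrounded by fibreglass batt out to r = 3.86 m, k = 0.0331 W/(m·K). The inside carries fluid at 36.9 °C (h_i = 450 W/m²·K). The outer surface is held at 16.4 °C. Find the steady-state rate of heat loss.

Q = 237 W

Treat each layer as a resistance in series:
  R_conv,in = 1/(4πr²h) = 1/(4π·3.36²·450) = 1.566×10^-5 K/W
  R_copper = (1/3.36 − 1/3.39)/(4πk) = 0.002634/(4π·451) = 4.647×10^-7 K/W
  R_fibreglass batt = (1/3.39 − 1/3.86)/(4πk) = 0.03592/(4π·0.0331) = 0.08635 K/W
ΣR = 1.566×10^-5 + 4.647×10^-7 + 0.08635 = 0.08637 K/W
Q = ΔT/ΣR = (36.9 °C − 16.4 °C)/0.08637 = 237 W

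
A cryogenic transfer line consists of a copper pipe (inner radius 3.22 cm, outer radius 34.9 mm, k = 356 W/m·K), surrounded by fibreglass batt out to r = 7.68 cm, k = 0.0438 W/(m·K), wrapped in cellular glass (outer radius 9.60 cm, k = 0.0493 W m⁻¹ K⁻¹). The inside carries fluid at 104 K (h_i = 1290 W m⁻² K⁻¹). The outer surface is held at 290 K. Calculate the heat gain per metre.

Q' = 51.8 W/m

Resistance network (inner→outer):
  R'_conv,in = 1/(2πr h) = 1/(2π·0.0322·1290) = 0.003832 m·K/W
  R'_copper = ln(0.0349/0.0322)/(2πk) = 0.08052/(2π·356) = 3.600×10^-5 m·K/W
  R'_fibreglass batt = ln(0.0768/0.0349)/(2πk) = 0.7887/(2π·0.0438) = 2.866 m·K/W
  R'_cellular glass = ln(0.0960/0.0768)/(2πk) = 0.2231/(2π·0.0493) = 0.7204 m·K/W
ΣR = 0.003832 + 3.600×10^-5 + 2.866 + 0.7204 = 3.590 m·K/W
Q' = ΔT/ΣR = (104 K − 290 K)/3.590 = -51.8 W/m
(Negative Q' ⇒ heat flows inward; heat gain = 51.8 W/m.)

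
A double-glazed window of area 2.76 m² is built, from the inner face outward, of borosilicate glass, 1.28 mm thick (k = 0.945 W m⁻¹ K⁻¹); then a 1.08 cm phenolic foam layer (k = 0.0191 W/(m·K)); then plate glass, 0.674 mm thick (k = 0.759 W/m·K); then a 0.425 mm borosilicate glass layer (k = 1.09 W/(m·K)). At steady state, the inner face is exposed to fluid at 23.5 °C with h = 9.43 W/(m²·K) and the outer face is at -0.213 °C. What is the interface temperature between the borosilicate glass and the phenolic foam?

Resistance network (inner→outer):
  R_conv,in = 1/(hA) = 1/(9.43·2.76) = 0.03842 K/W
  R_borosilicate glass = L/(kA) = 0.00128/(0.945·2.76) = 4.908×10^-4 K/W
  R_phenolic foam = L/(kA) = 0.0108/(0.0191·2.76) = 0.2049 K/W
  R_plate glass = L/(kA) = 6.74×10^-4/(0.759·2.76) = 3.217×10^-4 K/W
  R_borosilicate glass = L/(kA) = 4.25×10^-4/(1.09·2.76) = 1.413×10^-4 K/W
ΣR = 0.03842 + 4.908×10^-4 + 0.2049 + 3.217×10^-4 + 1.413×10^-4 = 0.2443 K/W
Q = ΔT/ΣR = (23.5 °C − -0.213 °C)/0.2443 = 97.07 W
From the inner boundary to the borosilicate glass/phenolic foam interface, ΣR_partial = 0.03891 K/W.
T_interface = T_in − Q·ΣR_partial = 23.5 °C − (97.07)(0.03891) = 19.7 °C

T = 19.7 °C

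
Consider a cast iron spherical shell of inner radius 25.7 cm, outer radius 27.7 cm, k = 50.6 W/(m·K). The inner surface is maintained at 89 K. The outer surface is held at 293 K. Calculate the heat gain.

Q = 462 kW

Q = 4πk·ΔT/(1/r₁ − 1/r₂) = 4π × 50.6 × 204 / (1/0.257 − 1/0.277) = 4.62×10^5 W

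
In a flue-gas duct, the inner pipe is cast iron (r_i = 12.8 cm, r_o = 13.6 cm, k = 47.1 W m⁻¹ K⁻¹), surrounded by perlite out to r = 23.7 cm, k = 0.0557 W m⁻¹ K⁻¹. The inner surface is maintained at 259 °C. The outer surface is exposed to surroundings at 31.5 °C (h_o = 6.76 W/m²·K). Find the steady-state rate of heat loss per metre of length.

Q' = 135 W/m

Treat each layer as a resistance in series:
  R'_cast iron = ln(0.136/0.128)/(2πk) = 0.06062/(2π·47.1) = 2.049×10^-4 m·K/W
  R'_perlite = ln(0.237/0.136)/(2πk) = 0.5554/(2π·0.0557) = 1.587 m·K/W
  R'_conv,out = 1/(2πr h) = 1/(2π·0.237·6.76) = 0.09934 m·K/W
ΣR = 2.049×10^-4 + 1.587 + 0.09934 = 1.687 m·K/W
Q' = ΔT/ΣR = (259 °C − 31.5 °C)/1.687 = 135 W/m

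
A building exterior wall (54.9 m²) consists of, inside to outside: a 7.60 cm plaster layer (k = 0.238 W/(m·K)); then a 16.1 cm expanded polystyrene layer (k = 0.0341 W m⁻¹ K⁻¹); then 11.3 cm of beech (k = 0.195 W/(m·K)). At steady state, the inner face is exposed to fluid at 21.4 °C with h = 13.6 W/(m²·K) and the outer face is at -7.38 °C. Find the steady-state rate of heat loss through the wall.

Resistance network (inner→outer):
  R_conv,in = 1/(hA) = 1/(13.6·54.9) = 0.001339 K/W
  R_plaster = L/(kA) = 0.0760/(0.238·54.9) = 0.005817 K/W
  R_expanded polystyrene = L/(kA) = 0.161/(0.0341·54.9) = 0.08600 K/W
  R_beech = L/(kA) = 0.113/(0.195·54.9) = 0.01056 K/W
ΣR = 0.001339 + 0.005817 + 0.08600 + 0.01056 = 0.1037 K/W
Q = ΔT/ΣR = (21.4 °C − -7.38 °C)/0.1037 = 278 W

Q = 278 W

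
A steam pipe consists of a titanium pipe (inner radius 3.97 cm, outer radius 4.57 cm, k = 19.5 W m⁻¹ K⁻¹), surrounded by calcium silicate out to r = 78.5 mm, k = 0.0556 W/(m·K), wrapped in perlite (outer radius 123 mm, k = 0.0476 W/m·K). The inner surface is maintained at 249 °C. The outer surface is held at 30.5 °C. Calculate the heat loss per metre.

Q' = 71.6 W/m

Resistance network (inner→outer):
  R'_titanium = ln(0.0457/0.0397)/(2πk) = 0.1407/(2π·19.5) = 0.001149 m·K/W
  R'_calcium silicate = ln(0.0785/0.0457)/(2πk) = 0.5410/(2π·0.0556) = 1.549 m·K/W
  R'_perlite = ln(0.123/0.0785)/(2πk) = 0.4491/(2π·0.0476) = 1.502 m·K/W
ΣR = 0.001149 + 1.549 + 1.502 = 3.052 m·K/W
Q' = ΔT/ΣR = (249 °C − 30.5 °C)/3.052 = 71.6 W/m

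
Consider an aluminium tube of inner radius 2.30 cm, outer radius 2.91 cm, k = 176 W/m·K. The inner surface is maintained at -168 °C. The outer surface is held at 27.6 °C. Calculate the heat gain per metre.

Q' = 2πk·ΔT/ln(r₂/r₁) = 2π × 176 × 195.6 / ln(0.0291/0.0230) = 9.19×10^5 W/m

Q' = 919 kW/m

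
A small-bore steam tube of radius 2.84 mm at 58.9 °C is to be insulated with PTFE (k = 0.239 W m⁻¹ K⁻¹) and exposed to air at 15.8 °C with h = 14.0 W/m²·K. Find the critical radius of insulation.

For a cylinder, r_cr = k_ins/h = 0.239/14.0 = 0.0171 m = 1.71 cm

r_cr = 1.71 cm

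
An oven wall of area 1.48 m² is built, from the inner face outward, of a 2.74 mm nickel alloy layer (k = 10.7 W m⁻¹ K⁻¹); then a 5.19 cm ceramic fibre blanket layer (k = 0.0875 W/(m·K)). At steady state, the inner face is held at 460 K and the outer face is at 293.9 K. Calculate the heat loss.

Treat each layer as a resistance in series:
  R_nickel alloy = L/(kA) = 0.00274/(10.7·1.48) = 1.730×10^-4 K/W
  R_ceramic fibre blanket = L/(kA) = 0.0519/(0.0875·1.48) = 0.4008 K/W
ΣR = 1.730×10^-4 + 0.4008 = 0.4010 K/W
Q = ΔT/ΣR = (460 K − 293.9 K)/0.4010 = 414 W

Q = 414 W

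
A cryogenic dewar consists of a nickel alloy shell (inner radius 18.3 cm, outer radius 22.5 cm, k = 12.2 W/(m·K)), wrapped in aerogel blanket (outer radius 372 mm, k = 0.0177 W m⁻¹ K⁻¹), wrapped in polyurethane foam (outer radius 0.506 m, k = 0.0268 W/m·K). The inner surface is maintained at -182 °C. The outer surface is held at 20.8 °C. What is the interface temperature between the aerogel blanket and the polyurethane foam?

Treat each layer as a resistance in series:
  R_nickel alloy = (1/0.183 − 1/0.225)/(4πk) = 1.020/(4π·12.2) = 0.006653 K/W
  R_aerogel blanket = (1/0.225 − 1/0.372)/(4πk) = 1.756/(4π·0.0177) = 7.896 K/W
  R_polyurethane foam = (1/0.372 − 1/0.506)/(4πk) = 0.7119/(4π·0.0268) = 2.114 K/W
ΣR = 0.006653 + 7.896 + 2.114 = 10.02 K/W
Q = ΔT/ΣR = (-182 °C − 20.8 °C)/10.02 = -20.24 W
From the inner boundary to the aerogel blanket/polyurethane foam interface, ΣR_partial = 7.903 K/W.
T_interface = T_in − Q·ΣR_partial = -182 °C − (-20.24)(7.903) = -22.0 °C

T = -22.0 °C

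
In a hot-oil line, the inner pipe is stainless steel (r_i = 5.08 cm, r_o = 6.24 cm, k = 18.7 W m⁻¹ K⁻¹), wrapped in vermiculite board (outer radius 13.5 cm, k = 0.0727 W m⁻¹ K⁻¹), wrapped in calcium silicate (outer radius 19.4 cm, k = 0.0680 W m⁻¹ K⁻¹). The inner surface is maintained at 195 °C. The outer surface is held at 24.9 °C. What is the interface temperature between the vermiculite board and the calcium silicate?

Series thermal resistances, inner to outer:
  R'_stainless steel = ln(0.0624/0.0508)/(2πk) = 0.2057/(2π·18.7) = 0.001750 m·K/W
  R'_vermiculite board = ln(0.135/0.0624)/(2πk) = 0.7717/(2π·0.0727) = 1.689 m·K/W
  R'_calcium silicate = ln(0.194/0.135)/(2πk) = 0.3626/(2π·0.0680) = 0.8486 m·K/W
ΣR = 0.001750 + 1.689 + 0.8486 = 2.539 m·K/W
Q' = ΔT/ΣR = (195 °C − 24.9 °C)/2.539 = 66.99 W/m
From the inner boundary to the vermiculite board/calcium silicate interface, ΣR_partial = 1.691 m·K/W.
T_interface = T_in − Q'·ΣR_partial = 195 °C − (66.99)(1.691) = 81.7 °C

T = 81.7 °C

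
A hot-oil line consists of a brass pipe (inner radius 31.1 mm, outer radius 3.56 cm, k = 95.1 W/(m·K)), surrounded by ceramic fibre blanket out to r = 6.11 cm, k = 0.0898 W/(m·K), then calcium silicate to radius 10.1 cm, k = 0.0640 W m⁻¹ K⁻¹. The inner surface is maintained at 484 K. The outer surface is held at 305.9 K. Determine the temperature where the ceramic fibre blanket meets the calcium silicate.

T = 407 K

Series thermal resistances, inner to outer:
  R'_brass = ln(0.0356/0.0311)/(2πk) = 0.1351/(2π·95.1) = 2.262×10^-4 m·K/W
  R'_ceramic fibre blanket = ln(0.0611/0.0356)/(2πk) = 0.5402/(2π·0.0898) = 0.9574 m·K/W
  R'_calcium silicate = ln(0.101/0.0611)/(2πk) = 0.5026/(2π·0.0640) = 1.250 m·K/W
ΣR = 2.262×10^-4 + 0.9574 + 1.250 = 2.208 m·K/W
Q' = ΔT/ΣR = (484 K − 305.9 K)/2.208 = 80.66 W/m
From the inner boundary to the ceramic fibre blanket/calcium silicate interface, ΣR_partial = 0.9576 m·K/W.
T_interface = T_in − Q'·ΣR_partial = 484 K − (80.66)(0.9576) = 407 K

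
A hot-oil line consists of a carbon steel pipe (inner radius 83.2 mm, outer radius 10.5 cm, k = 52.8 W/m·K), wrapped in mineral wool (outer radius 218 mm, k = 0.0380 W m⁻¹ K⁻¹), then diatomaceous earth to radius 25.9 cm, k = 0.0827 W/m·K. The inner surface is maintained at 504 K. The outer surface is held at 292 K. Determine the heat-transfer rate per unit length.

Treat each layer as a resistance in series:
  R'_carbon steel = ln(0.105/0.0832)/(2πk) = 0.2327/(2π·52.8) = 7.015×10^-4 m·K/W
  R'_mineral wool = ln(0.218/0.105)/(2πk) = 0.7305/(2π·0.0380) = 3.060 m·K/W
  R'_diatomaceous earth = ln(0.259/0.218)/(2πk) = 0.1723/(2π·0.0827) = 0.3317 m·K/W
ΣR = 7.015×10^-4 + 3.060 + 0.3317 = 3.392 m·K/W
Q' = ΔT/ΣR = (504 K − 292 K)/3.392 = 62.5 W/m

Q' = 62.5 W/m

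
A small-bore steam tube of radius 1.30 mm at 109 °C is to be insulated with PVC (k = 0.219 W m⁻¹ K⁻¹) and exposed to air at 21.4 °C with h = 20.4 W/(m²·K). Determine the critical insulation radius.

r_cr = 1.07 cm

For a cylinder, r_cr = k_ins/h = 0.219/20.4 = 0.0107 m = 1.07 cm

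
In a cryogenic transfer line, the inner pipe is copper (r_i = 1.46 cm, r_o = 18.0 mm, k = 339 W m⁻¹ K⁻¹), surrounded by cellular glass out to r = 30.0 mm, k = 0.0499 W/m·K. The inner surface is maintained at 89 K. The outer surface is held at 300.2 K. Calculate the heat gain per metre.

Resistance network (inner→outer):
  R'_copper = ln(0.0180/0.0146)/(2πk) = 0.2094/(2π·339) = 9.829×10^-5 m·K/W
  R'_cellular glass = ln(0.0300/0.0180)/(2πk) = 0.5108/(2π·0.0499) = 1.629 m·K/W
ΣR = 9.829×10^-5 + 1.629 = 1.629 m·K/W
Q' = ΔT/ΣR = (89 K − 300.2 K)/1.629 = -130 W/m
(Negative Q' ⇒ heat flows inward; heat gain = 130 W/m.)

Q' = 130 W/m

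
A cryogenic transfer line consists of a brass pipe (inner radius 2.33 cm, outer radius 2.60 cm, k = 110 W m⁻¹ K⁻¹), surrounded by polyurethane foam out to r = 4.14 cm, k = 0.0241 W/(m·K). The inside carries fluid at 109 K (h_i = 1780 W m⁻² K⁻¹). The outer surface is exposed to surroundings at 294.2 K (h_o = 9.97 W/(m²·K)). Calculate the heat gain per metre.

Q' = 53.5 W/m

Resistance network (inner→outer):
  R'_conv,in = 1/(2πr h) = 1/(2π·0.0233·1780) = 0.003837 m·K/W
  R'_brass = ln(0.0260/0.0233)/(2πk) = 0.1096/(2π·110) = 1.586×10^-4 m·K/W
  R'_polyurethane foam = ln(0.0414/0.0260)/(2πk) = 0.4652/(2π·0.0241) = 3.072 m·K/W
  R'_conv,out = 1/(2πr h) = 1/(2π·0.0414·9.97) = 0.3856 m·K/W
ΣR = 0.003837 + 1.586×10^-4 + 3.072 + 0.3856 = 3.462 m·K/W
Q' = ΔT/ΣR = (109 K − 294.2 K)/3.462 = -53.5 W/m
(Negative Q' ⇒ heat flows inward; heat gain = 53.5 W/m.)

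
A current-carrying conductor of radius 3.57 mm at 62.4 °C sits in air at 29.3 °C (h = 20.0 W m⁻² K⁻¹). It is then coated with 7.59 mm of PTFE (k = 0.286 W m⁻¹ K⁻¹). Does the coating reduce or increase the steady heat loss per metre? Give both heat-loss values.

increases: 14.8 → 24.6 W/m

Critical radius for a cylinder: r_cr = k/h = 0.0143 m = 1.43 cm.
Outer radius after coating: r₂ = 0.00357 + 0.00759 = 0.01116 m.
Since r₁ < r_cr and r₂ ≤ r_cr, the coating moves toward the maximum at r_cr — heat loss rises.
Bare: R = 1/(2πr₁h) = 2.229 m·K/W; Q = 33.1/2.229 = 14.8 W/m.
Coated: R = R_cond + R_conv = 1.347 m·K/W; Q = 33.1/1.347 = 24.6 W/m.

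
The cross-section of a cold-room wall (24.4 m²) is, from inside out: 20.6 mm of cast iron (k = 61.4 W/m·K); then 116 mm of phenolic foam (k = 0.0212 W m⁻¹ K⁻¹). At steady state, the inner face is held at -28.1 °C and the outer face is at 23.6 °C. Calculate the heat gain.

Q = 231 W

Treat each layer as a resistance in series:
  R_cast iron = L/(kA) = 0.0206/(61.4·24.4) = 1.375×10^-5 K/W
  R_phenolic foam = L/(kA) = 0.116/(0.0212·24.4) = 0.2242 K/W
ΣR = 1.375×10^-5 + 0.2242 = 0.2242 K/W
Q = ΔT/ΣR = (-28.1 °C − 23.6 °C)/0.2242 = -231 W
(Negative Q ⇒ heat flows inward; heat gain = 231 W.)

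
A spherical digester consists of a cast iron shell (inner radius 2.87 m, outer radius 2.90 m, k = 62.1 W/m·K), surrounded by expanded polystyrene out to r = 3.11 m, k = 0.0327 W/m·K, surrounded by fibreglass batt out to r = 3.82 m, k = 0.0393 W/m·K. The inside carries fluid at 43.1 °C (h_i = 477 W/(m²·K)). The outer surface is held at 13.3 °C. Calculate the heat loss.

Resistance network (inner→outer):
  R_conv,in = 1/(4πr²h) = 1/(4π·2.87²·477) = 2.025×10^-5 K/W
  R_cast iron = (1/2.87 − 1/2.90)/(4πk) = 0.003604/(4π·62.1) = 4.619×10^-6 K/W
  R_expanded polystyrene = (1/2.90 − 1/3.11)/(4πk) = 0.02328/(4π·0.0327) = 0.05666 K/W
  R_fibreglass batt = (1/3.11 − 1/3.82)/(4πk) = 0.05976/(4π·0.0393) = 0.1210 K/W
ΣR = 2.025×10^-5 + 4.619×10^-6 + 0.05666 + 0.1210 = 0.1777 K/W
Q = ΔT/ΣR = (43.1 °C − 13.3 °C)/0.1777 = 168 W

Q = 168 W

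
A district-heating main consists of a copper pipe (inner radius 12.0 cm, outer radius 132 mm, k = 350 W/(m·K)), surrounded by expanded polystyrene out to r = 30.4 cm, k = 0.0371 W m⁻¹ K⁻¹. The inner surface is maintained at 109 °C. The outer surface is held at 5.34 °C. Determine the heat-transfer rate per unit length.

Resistance network (inner→outer):
  R'_copper = ln(0.132/0.120)/(2πk) = 0.09531/(2π·350) = 4.334×10^-5 m·K/W
  R'_expanded polystyrene = ln(0.304/0.132)/(2πk) = 0.8342/(2π·0.0371) = 3.579 m·K/W
ΣR = 4.334×10^-5 + 3.579 = 3.579 m·K/W
Q' = ΔT/ΣR = (109 °C − 5.34 °C)/3.579 = 29.0 W/m

Q' = 29.0 W/m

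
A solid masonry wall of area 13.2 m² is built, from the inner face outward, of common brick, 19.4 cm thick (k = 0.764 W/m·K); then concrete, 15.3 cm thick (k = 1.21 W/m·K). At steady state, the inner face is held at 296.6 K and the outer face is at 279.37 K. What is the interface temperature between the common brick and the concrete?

Series thermal resistances, inner to outer:
  R_common brick = L/(kA) = 0.194/(0.764·13.2) = 0.01924 K/W
  R_concrete = L/(kA) = 0.153/(1.21·13.2) = 0.009579 K/W
ΣR = 0.01924 + 0.009579 = 0.02882 K/W
Q = ΔT/ΣR = (296.6 K − 279.37 K)/0.02882 = 597.8 W
From the inner boundary to the common brick/concrete interface, ΣR_partial = 0.01924 K/W.
T_interface = T_in − Q·ΣR_partial = 296.6 K − (597.8)(0.01924) = 285.1 K

T = 285.1 K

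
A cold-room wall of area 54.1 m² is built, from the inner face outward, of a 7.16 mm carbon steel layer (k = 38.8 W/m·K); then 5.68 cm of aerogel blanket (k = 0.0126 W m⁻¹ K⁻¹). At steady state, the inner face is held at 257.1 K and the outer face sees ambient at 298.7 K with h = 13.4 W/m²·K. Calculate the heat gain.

Treat each layer as a resistance in series:
  R_carbon steel = L/(kA) = 0.00716/(38.8·54.1) = 3.411×10^-6 K/W
  R_aerogel blanket = L/(kA) = 0.0568/(0.0126·54.1) = 0.08333 K/W
  R_conv,out = 1/(hA) = 1/(13.4·54.1) = 0.001379 K/W
ΣR = 3.411×10^-6 + 0.08333 + 0.001379 = 0.08471 K/W
Q = ΔT/ΣR = (257.1 K − 298.7 K)/0.08471 = -491 W
(Negative Q ⇒ heat flows inward; heat gain = 491 W.)

Q = 491 W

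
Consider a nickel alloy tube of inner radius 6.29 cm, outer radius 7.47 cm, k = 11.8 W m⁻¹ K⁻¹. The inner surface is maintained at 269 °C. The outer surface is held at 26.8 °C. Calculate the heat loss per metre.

Q' = 104 kW/m

Q' = 2πk·ΔT/ln(r₂/r₁) = 2π × 11.8 × 242.2 / ln(0.0747/0.0629) = 1.04×10^5 W/m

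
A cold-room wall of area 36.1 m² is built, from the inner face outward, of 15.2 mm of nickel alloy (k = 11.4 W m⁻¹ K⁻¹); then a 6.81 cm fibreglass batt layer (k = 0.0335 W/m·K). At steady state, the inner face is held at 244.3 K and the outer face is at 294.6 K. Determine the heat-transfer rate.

Series thermal resistances, inner to outer:
  R_nickel alloy = L/(kA) = 0.0152/(11.4·36.1) = 3.693×10^-5 K/W
  R_fibreglass batt = L/(kA) = 0.0681/(0.0335·36.1) = 0.05631 K/W
ΣR = 3.693×10^-5 + 0.05631 = 0.05635 K/W
Q = ΔT/ΣR = (244.3 K − 294.6 K)/0.05635 = -893 W
(Negative Q ⇒ heat flows inward; heat gain = 893 W.)

Q = 893 W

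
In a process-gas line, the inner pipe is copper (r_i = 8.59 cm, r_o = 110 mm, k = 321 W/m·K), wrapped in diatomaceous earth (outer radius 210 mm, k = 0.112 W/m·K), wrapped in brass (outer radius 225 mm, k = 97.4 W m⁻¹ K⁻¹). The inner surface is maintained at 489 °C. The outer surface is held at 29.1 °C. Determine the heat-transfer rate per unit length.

Series thermal resistances, inner to outer:
  R'_copper = ln(0.110/0.0859)/(2πk) = 0.2473/(2π·321) = 1.226×10^-4 m·K/W
  R'_diatomaceous earth = ln(0.210/0.110)/(2πk) = 0.6466/(2π·0.112) = 0.9189 m·K/W
  R'_brass = ln(0.225/0.210)/(2πk) = 0.06899/(2π·97.4) = 1.127×10^-4 m·K/W
ΣR = 1.226×10^-4 + 0.9189 + 1.127×10^-4 = 0.9191 m·K/W
Q' = ΔT/ΣR = (489 °C − 29.1 °C)/0.9191 = 500 W/m

Q' = 500 W/m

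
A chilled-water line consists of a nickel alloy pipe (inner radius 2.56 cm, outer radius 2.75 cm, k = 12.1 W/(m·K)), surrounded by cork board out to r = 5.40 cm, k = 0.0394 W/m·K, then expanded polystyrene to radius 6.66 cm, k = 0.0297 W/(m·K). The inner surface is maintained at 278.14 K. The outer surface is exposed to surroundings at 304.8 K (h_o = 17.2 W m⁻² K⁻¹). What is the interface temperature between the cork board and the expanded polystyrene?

T = 296.4 K

Series thermal resistances, inner to outer:
  R'_nickel alloy = ln(0.0275/0.0256)/(2πk) = 0.07159/(2π·12.1) = 9.417×10^-4 m·K/W
  R'_cork board = ln(0.0540/0.0275)/(2πk) = 0.6748/(2π·0.0394) = 2.726 m·K/W
  R'_expanded polystyrene = ln(0.0666/0.0540)/(2πk) = 0.2097/(2π·0.0297) = 1.124 m·K/W
  R'_conv,out = 1/(2πr h) = 1/(2π·0.0666·17.2) = 0.1389 m·K/W
ΣR = 9.417×10^-4 + 2.726 + 1.124 + 0.1389 = 3.990 m·K/W
Q' = ΔT/ΣR = (278.14 K − 304.8 K)/3.990 = -6.682 W/m
From the inner boundary to the cork board/expanded polystyrene interface, ΣR_partial = 2.727 m·K/W.
T_interface = T_in − Q'·ΣR_partial = 278.14 K − (-6.682)(2.727) = 296.4 K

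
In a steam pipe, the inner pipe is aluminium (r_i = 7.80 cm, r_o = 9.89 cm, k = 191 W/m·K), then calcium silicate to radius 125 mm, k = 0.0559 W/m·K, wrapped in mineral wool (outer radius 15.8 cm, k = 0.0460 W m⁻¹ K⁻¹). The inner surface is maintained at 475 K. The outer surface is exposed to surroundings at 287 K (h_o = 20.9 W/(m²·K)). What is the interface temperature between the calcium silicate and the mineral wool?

Resistance network (inner→outer):
  R'_aluminium = ln(0.0989/0.0780)/(2πk) = 0.2374/(2π·191) = 1.978×10^-4 m·K/W
  R'_calcium silicate = ln(0.125/0.0989)/(2πk) = 0.2342/(2π·0.0559) = 0.6668 m·K/W
  R'_mineral wool = ln(0.158/0.125)/(2πk) = 0.2343/(2π·0.0460) = 0.8106 m·K/W
  R'_conv,out = 1/(2πr h) = 1/(2π·0.158·20.9) = 0.04820 m·K/W
ΣR = 1.978×10^-4 + 0.6668 + 0.8106 + 0.04820 = 1.526 m·K/W
Q' = ΔT/ΣR = (475 K − 287 K)/1.526 = 123.2 W/m
From the inner boundary to the calcium silicate/mineral wool interface, ΣR_partial = 0.6670 m·K/W.
T_interface = T_in − Q'·ΣR_partial = 475 K − (123.2)(0.6670) = 393 K

T = 393 K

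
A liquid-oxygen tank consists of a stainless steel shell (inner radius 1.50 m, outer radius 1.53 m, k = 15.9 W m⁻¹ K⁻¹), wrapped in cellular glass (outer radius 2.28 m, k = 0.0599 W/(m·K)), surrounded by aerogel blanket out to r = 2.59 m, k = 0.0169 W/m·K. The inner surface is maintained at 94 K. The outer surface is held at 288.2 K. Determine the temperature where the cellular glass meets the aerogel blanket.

Treat each layer as a resistance in series:
  R_stainless steel = (1/1.50 − 1/1.53)/(4πk) = 0.01307/(4π·15.9) = 6.542×10^-5 K/W
  R_cellular glass = (1/1.53 − 1/2.28)/(4πk) = 0.2150/(4π·0.0599) = 0.2856 K/W
  R_aerogel blanket = (1/2.28 − 1/2.59)/(4πk) = 0.05250/(4π·0.0169) = 0.2472 K/W
ΣR = 6.542×10^-5 + 0.2856 + 0.2472 = 0.5329 K/W
Q = ΔT/ΣR = (94 K − 288.2 K)/0.5329 = -364.4 W
From the inner boundary to the cellular glass/aerogel blanket interface, ΣR_partial = 0.2857 K/W.
T_interface = T_in − Q·ΣR_partial = 94 K − (-364.4)(0.2857) = 198.1 K

T = 198.1 K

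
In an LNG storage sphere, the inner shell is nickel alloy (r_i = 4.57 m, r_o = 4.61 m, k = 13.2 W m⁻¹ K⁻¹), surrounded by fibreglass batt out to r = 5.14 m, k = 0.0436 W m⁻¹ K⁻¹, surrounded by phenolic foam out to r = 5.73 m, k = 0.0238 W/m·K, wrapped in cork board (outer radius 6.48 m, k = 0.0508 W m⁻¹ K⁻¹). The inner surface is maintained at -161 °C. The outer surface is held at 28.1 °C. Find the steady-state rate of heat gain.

Q = 1360 W

Treat each layer as a resistance in series:
  R_nickel alloy = (1/4.57 − 1/4.61)/(4πk) = 0.001899/(4π·13.2) = 1.145×10^-5 K/W
  R_fibreglass batt = (1/4.61 − 1/5.14)/(4πk) = 0.02237/(4π·0.0436) = 0.04082 K/W
  R_phenolic foam = (1/5.14 − 1/5.73)/(4πk) = 0.02003/(4π·0.0238) = 0.06698 K/W
  R_cork board = (1/5.73 − 1/6.48)/(4πk) = 0.02020/(4π·0.0508) = 0.03164 K/W
ΣR = 1.145×10^-5 + 0.04082 + 0.06698 + 0.03164 = 0.1395 K/W
Q = ΔT/ΣR = (-161 °C − 28.1 °C)/0.1395 = -1360 W
(Negative Q ⇒ heat flows inward; heat gain = 1360 W.)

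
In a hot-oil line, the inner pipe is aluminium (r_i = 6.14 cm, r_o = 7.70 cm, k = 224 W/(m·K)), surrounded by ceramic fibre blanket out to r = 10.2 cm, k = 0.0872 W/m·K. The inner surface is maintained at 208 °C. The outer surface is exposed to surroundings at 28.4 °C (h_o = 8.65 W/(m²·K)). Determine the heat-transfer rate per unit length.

Q' = 259 W/m

Series thermal resistances, inner to outer:
  R'_aluminium = ln(0.0770/0.0614)/(2πk) = 0.2264/(2π·224) = 1.609×10^-4 m·K/W
  R'_ceramic fibre blanket = ln(0.102/0.0770)/(2πk) = 0.2812/(2π·0.0872) = 0.5132 m·K/W
  R'_conv,out = 1/(2πr h) = 1/(2π·0.102·8.65) = 0.1804 m·K/W
ΣR = 1.609×10^-4 + 0.5132 + 0.1804 = 0.6938 m·K/W
Q' = ΔT/ΣR = (208 °C − 28.4 °C)/0.6938 = 259 W/m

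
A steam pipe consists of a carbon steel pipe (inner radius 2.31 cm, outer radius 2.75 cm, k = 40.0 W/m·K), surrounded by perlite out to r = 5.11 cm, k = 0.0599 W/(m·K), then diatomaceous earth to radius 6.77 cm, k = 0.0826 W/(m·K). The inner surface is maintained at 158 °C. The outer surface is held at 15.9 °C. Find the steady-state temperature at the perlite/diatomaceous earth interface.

T = 51.1 °C

Treat each layer as a resistance in series:
  R'_carbon steel = ln(0.0275/0.0231)/(2πk) = 0.1744/(2π·40.0) = 6.937×10^-4 m·K/W
  R'_perlite = ln(0.0511/0.0275)/(2πk) = 0.6196/(2π·0.0599) = 1.646 m·K/W
  R'_diatomaceous earth = ln(0.0677/0.0511)/(2πk) = 0.2813/(2π·0.0826) = 0.5420 m·K/W
ΣR = 6.937×10^-4 + 1.646 + 0.5420 = 2.189 m·K/W
Q' = ΔT/ΣR = (158 °C − 15.9 °C)/2.189 = 64.92 W/m
From the inner boundary to the perlite/diatomaceous earth interface, ΣR_partial = 1.647 m·K/W.
T_interface = T_in − Q'·ΣR_partial = 158 °C − (64.92)(1.647) = 51.1 °C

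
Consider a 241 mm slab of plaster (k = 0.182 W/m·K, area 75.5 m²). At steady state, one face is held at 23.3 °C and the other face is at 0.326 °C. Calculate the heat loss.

Q = 1310 W

Q = kA·ΔT/L = 0.182 × 75.5 × |23.3 °C − 0.326 °C| / 0.241 = 1310 W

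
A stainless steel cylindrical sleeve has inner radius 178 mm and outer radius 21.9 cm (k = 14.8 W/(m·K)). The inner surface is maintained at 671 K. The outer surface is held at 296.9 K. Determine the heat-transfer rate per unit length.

Q' = 2πk·ΔT/ln(r₂/r₁) = 2π × 14.8 × 374.1 / ln(0.219/0.178) = 1.68×10^5 W/m

Q' = 1.68×10^5 W/m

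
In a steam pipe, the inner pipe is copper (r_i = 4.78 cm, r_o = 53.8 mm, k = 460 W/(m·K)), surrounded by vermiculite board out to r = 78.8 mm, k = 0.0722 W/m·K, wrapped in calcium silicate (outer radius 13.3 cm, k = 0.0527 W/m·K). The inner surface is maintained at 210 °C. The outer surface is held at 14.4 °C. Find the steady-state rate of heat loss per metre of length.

Series thermal resistances, inner to outer:
  R'_copper = ln(0.0538/0.0478)/(2πk) = 0.1182/(2π·460) = 4.091×10^-5 m·K/W
  R'_vermiculite board = ln(0.0788/0.0538)/(2πk) = 0.3816/(2π·0.0722) = 0.8413 m·K/W
  R'_calcium silicate = ln(0.133/0.0788)/(2πk) = 0.5234/(2π·0.0527) = 1.581 m·K/W
ΣR = 4.091×10^-5 + 0.8413 + 1.581 = 2.422 m·K/W
Q' = ΔT/ΣR = (210 °C − 14.4 °C)/2.422 = 80.8 W/m

Q' = 80.8 W/m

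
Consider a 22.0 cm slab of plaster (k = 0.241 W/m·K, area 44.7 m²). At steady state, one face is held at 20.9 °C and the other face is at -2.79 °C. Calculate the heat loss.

Q = 1160 W

Q = kA·ΔT/L = 0.241 × 44.7 × |20.9 °C − -2.79 °C| / 0.220 = 1160 W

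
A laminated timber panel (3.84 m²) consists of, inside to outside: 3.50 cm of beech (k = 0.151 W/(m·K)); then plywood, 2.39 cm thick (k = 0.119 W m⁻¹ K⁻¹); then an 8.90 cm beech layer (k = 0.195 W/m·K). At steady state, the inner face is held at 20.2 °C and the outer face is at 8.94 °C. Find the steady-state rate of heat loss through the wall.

Resistance network (inner→outer):
  R_beech = L/(kA) = 0.0350/(0.151·3.84) = 0.06036 K/W
  R_plywood = L/(kA) = 0.0239/(0.119·3.84) = 0.05230 K/W
  R_beech = L/(kA) = 0.0890/(0.195·3.84) = 0.1189 K/W
ΣR = 0.06036 + 0.05230 + 0.1189 = 0.2316 K/W
Q = ΔT/ΣR = (20.2 °C − 8.94 °C)/0.2316 = 48.6 W

Q = 48.6 W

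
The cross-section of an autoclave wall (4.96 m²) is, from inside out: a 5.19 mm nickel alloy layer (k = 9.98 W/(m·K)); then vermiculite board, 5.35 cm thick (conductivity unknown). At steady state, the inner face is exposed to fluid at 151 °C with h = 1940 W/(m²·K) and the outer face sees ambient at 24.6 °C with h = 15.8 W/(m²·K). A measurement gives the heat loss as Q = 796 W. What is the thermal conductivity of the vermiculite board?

ΣR = ΔT/Q = |151 − 24.6|/796 = 0.1588 K/W
Known resistances:
  R_conv,in = 1/(hA) = 1/(1940·4.96) = 1.039×10^-4 K/W
  R_nickel alloy = L/(kA) = 0.00519/(9.98·4.96) = 1.048×10^-4 K/W
  R_conv,out = 1/(hA) = 1/(15.8·4.96) = 0.01276 K/W
R_vermiculite board = ΣR − ΣR_known = 0.1588 − 0.01297 = 0.1458 K/W
L/(kA) = 0.1458 ⇒ k = 0.0535/(0.1458·4.96) = 0.0740 W/m·K

k = 0.0740 W/m·K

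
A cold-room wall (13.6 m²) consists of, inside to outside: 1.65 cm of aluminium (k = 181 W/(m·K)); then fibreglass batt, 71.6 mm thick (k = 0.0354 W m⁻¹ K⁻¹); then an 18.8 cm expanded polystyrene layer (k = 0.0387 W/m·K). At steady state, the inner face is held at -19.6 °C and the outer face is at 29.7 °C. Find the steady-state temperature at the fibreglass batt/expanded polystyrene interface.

Treat each layer as a resistance in series:
  R_aluminium = L/(kA) = 0.0165/(181·13.6) = 6.703×10^-6 K/W
  R_fibreglass batt = L/(kA) = 0.0716/(0.0354·13.6) = 0.1487 K/W
  R_expanded polystyrene = L/(kA) = 0.188/(0.0387·13.6) = 0.3572 K/W
ΣR = 6.703×10^-6 + 0.1487 + 0.3572 = 0.5059 K/W
Q = ΔT/ΣR = (-19.6 °C − 29.7 °C)/0.5059 = -97.45 W
From the inner boundary to the fibreglass batt/expanded polystyrene interface, ΣR_partial = 0.1487 K/W.
T_interface = T_in − Q·ΣR_partial = -19.6 °C − (-97.45)(0.1487) = -5.11 °C

T = -5.11 °C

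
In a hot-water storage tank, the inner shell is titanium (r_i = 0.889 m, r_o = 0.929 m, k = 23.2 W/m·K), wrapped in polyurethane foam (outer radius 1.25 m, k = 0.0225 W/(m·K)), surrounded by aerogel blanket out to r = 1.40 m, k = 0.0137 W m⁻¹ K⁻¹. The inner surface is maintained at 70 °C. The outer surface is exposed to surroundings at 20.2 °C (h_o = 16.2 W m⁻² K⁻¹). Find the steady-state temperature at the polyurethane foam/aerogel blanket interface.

T = 37.1 °C

Resistance network (inner→outer):
  R_titanium = (1/0.889 − 1/0.929)/(4πk) = 0.04843/(4π·23.2) = 1.661×10^-4 K/W
  R_polyurethane foam = (1/0.929 − 1/1.25)/(4πk) = 0.2764/(4π·0.0225) = 0.9777 K/W
  R_aerogel blanket = (1/1.25 − 1/1.40)/(4πk) = 0.08571/(4π·0.0137) = 0.4979 K/W
  R_conv,out = 1/(4πr²h) = 1/(4π·1.40²·16.2) = 0.002506 K/W
ΣR = 1.661×10^-4 + 0.9777 + 0.4979 + 0.002506 = 1.478 K/W
Q = ΔT/ΣR = (70 °C − 20.2 °C)/1.478 = 33.69 W
From the inner boundary to the polyurethane foam/aerogel blanket interface, ΣR_partial = 0.9779 K/W.
T_interface = T_in − Q·ΣR_partial = 70 °C − (33.69)(0.9779) = 37.1 °C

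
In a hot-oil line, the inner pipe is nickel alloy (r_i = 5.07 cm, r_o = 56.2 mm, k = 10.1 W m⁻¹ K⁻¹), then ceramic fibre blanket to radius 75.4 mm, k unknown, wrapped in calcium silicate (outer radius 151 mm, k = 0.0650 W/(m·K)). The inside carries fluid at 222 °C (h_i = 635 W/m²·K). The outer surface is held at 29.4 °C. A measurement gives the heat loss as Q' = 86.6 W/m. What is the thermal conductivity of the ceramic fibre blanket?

k = 0.0905 W/m·K

ΣR = ΔT/Q' = |222 − 29.4|/86.6 = 2.224 m·K/W
Known resistances:
  R'_conv,in = 1/(2πr h) = 1/(2π·0.0507·635) = 0.004944 m·K/W
  R'_nickel alloy = ln(0.0562/0.0507)/(2πk) = 0.1030/(2π·10.1) = 0.001623 m·K/W
  R'_calcium silicate = ln(0.151/0.0754)/(2πk) = 0.6945/(2π·0.0650) = 1.700 m·K/W
R_ceramic fibre blanket = ΣR − ΣR_known = 2.224 − 1.707 = 0.5170 m·K/W
ln(r₂/r₁)/(2πk) = 0.5170 ⇒ k = 0.2939/(2π·0.5170) = 0.0905 W/m·K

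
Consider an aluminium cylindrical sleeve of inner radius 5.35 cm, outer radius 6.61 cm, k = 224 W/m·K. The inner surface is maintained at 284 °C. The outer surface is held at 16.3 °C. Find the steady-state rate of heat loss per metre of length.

Q' = 1780 kW/m

Q' = 2πk·ΔT/ln(r₂/r₁) = 2π × 224 × 267.7 / ln(0.0661/0.0535) = 1.78×10^6 W/m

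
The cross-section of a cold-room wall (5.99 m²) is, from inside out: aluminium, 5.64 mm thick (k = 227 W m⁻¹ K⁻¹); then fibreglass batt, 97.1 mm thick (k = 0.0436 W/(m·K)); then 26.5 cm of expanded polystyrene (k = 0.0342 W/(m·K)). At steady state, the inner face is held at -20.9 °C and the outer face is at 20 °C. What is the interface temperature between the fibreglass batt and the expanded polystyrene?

T = -11.8 °C

Resistance network (inner→outer):
  R_aluminium = L/(kA) = 0.00564/(227·5.99) = 4.148×10^-6 K/W
  R_fibreglass batt = L/(kA) = 0.0971/(0.0436·5.99) = 0.3718 K/W
  R_expanded polystyrene = L/(kA) = 0.265/(0.0342·5.99) = 1.294 K/W
ΣR = 4.148×10^-6 + 0.3718 + 1.294 = 1.666 K/W
Q = ΔT/ΣR = (-20.9 °C − 20 °C)/1.666 = -24.55 W
From the inner boundary to the fibreglass batt/expanded polystyrene interface, ΣR_partial = 0.3718 K/W.
T_interface = T_in − Q·ΣR_partial = -20.9 °C − (-24.55)(0.3718) = -11.8 °C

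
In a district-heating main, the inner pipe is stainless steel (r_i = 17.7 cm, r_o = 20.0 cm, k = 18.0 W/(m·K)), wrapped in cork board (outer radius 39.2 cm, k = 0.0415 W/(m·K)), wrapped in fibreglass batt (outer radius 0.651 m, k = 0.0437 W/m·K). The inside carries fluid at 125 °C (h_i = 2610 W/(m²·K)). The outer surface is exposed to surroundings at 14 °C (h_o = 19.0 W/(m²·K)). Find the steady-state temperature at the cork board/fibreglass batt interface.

T = 60.5 °C

Resistance network (inner→outer):
  R'_conv,in = 1/(2πr h) = 1/(2π·0.177·2610) = 3.445×10^-4 m·K/W
  R'_stainless steel = ln(0.200/0.177)/(2πk) = 0.1222/(2π·18.0) = 0.001080 m·K/W
  R'_cork board = ln(0.392/0.200)/(2πk) = 0.6729/(2π·0.0415) = 2.581 m·K/W
  R'_fibreglass batt = ln(0.651/0.392)/(2πk) = 0.5072/(2π·0.0437) = 1.847 m·K/W
  R'_conv,out = 1/(2πr h) = 1/(2π·0.651·19.0) = 0.01287 m·K/W
ΣR = 3.445×10^-4 + 0.001080 + 2.581 + 1.847 + 0.01287 = 4.442 m·K/W
Q' = ΔT/ΣR = (125 °C − 14 °C)/4.442 = 24.99 W/m
From the inner boundary to the cork board/fibreglass batt interface, ΣR_partial = 2.582 m·K/W.
T_interface = T_in − Q'·ΣR_partial = 125 °C − (24.99)(2.582) = 60.5 °C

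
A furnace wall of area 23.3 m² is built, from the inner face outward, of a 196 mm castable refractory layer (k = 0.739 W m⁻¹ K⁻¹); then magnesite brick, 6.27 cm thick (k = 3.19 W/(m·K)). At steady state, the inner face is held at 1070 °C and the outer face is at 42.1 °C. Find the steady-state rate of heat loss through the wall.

Resistance network (inner→outer):
  R_castable refractory = L/(kA) = 0.196/(0.739·23.3) = 0.01138 K/W
  R_magnesite brick = L/(kA) = 0.0627/(3.19·23.3) = 8.436×10^-4 K/W
ΣR = 0.01138 + 8.436×10^-4 = 0.01222 K/W
Q = ΔT/ΣR = (1070 °C − 42.1 °C)/0.01222 = 84100 W

Q = 84.1 kW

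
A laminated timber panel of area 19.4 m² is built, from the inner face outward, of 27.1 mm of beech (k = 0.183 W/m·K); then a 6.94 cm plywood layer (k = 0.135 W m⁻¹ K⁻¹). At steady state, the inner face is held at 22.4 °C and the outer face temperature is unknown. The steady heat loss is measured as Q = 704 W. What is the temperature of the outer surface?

Series resistances:
  R_beech = L/(kA) = 0.0271/(0.183·19.4) = 0.007633 K/W
  R_plywood = L/(kA) = 0.0694/(0.135·19.4) = 0.02650 K/W
ΣR = 0.03413 K/W
ΔT = Q·ΣR = 704 × 0.03413 = 24.03 K
Heat flows outward, so T_out = T_in − ΔT = 22.4 − 24.03 = -1.63 °C

T_out = -1.63 °C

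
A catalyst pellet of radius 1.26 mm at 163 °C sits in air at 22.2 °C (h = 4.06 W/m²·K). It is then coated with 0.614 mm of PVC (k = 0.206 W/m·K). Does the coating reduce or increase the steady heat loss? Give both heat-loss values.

Critical radius for a sphere: r_cr = 2k/h = 0.101 m = 10.1 cm.
Outer radius after coating: r₂ = 0.00126 + 6.14×10^-4 = 0.001874 m.
Since r₁ < r_cr and r₂ ≤ r_cr, the coating moves toward the maximum at r_cr — heat loss rises.
Bare: R = 1/(4πr₁²h) = 12350 K/W; Q = 140.8/12350 = 0.0114 W.
Coated: R = R_cond + R_conv = 5682 K/W; Q = 140.8/5682 = 0.0248 W.

increases: 0.0114 → 0.0248 W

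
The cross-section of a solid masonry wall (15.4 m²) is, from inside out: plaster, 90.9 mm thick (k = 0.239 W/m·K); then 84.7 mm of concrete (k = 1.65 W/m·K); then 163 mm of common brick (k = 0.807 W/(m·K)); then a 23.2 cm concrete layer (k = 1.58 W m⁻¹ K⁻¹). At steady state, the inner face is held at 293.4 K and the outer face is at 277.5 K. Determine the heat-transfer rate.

Resistance network (inner→outer):
  R_plaster = L/(kA) = 0.0909/(0.239·15.4) = 0.02470 K/W
  R_concrete = L/(kA) = 0.0847/(1.65·15.4) = 0.003333 K/W
  R_common brick = L/(kA) = 0.163/(0.807·15.4) = 0.01312 K/W
  R_concrete = L/(kA) = 0.232/(1.58·15.4) = 0.009535 K/W
ΣR = 0.02470 + 0.003333 + 0.01312 + 0.009535 = 0.05069 K/W
Q = ΔT/ΣR = (293.4 K − 277.5 K)/0.05069 = 314 W

Q = 314 W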